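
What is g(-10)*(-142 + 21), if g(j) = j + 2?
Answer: 968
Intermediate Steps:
g(j) = 2 + j
g(-10)*(-142 + 21) = (2 - 10)*(-142 + 21) = -8*(-121) = 968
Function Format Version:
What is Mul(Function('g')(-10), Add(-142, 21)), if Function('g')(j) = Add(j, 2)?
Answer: 968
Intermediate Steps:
Function('g')(j) = Add(2, j)
Mul(Function('g')(-10), Add(-142, 21)) = Mul(Add(2, -10), Add(-142, 21)) = Mul(-8, -121) = 968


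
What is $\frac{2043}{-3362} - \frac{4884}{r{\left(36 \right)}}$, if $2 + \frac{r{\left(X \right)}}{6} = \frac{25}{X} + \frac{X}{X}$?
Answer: $\frac{8954325}{3362} \approx 2663.4$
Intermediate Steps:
$r{\left(X \right)} = -6 + \frac{150}{X}$ ($r{\left(X \right)} = -12 + 6 \left(\frac{25}{X} + \frac{X}{X}\right) = -12 + 6 \left(\frac{25}{X} + 1\right) = -12 + 6 \left(1 + \frac{25}{X}\right) = -12 + \left(6 + \frac{150}{X}\right) = -6 + \frac{150}{X}$)
$\frac{2043}{-3362} - \frac{4884}{r{\left(36 \right)}} = \frac{2043}{-3362} - \frac{4884}{-6 + \frac{150}{36}} = 2043 \left(- \frac{1}{3362}\right) - \frac{4884}{-6 + 150 \cdot \frac{1}{36}} = - \frac{2043}{3362} - \frac{4884}{-6 + \frac{25}{6}} = - \frac{2043}{3362} - \frac{4884}{- \frac{11}{6}} = - \frac{2043}{3362} - -2664 = - \frac{2043}{3362} + 2664 = \frac{8954325}{3362}$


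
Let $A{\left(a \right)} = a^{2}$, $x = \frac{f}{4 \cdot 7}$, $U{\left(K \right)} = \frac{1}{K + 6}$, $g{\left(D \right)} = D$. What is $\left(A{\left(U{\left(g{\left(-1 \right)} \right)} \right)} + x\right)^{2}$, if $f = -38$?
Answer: $\frac{212521}{122500} \approx 1.7349$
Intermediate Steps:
$U{\left(K \right)} = \frac{1}{6 + K}$
$x = - \frac{19}{14}$ ($x = - \frac{38}{4 \cdot 7} = - \frac{38}{28} = \left(-38\right) \frac{1}{28} = - \frac{19}{14} \approx -1.3571$)
$\left(A{\left(U{\left(g{\left(-1 \right)} \right)} \right)} + x\right)^{2} = \left(\left(\frac{1}{6 - 1}\right)^{2} - \frac{19}{14}\right)^{2} = \left(\left(\frac{1}{5}\right)^{2} - \frac{19}{14}\right)^{2} = \left(\frac{1}{25} - \frac{19}{14}\right)^{2} = \left(- \frac{461}{350}\right)^{2} = \frac{212521}{122500}$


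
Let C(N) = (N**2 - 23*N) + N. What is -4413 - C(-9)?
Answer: -4692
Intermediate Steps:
C(N) = N**2 - 22*N
-4413 - C(-9) = -4413 - (-9)*(-22 - 9) = -4413 - (-9)*(-31) = -4413 - 1*279 = -4413 - 279 = -4692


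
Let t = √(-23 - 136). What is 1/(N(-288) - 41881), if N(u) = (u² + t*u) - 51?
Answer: 10253/423793060 + 18*I*√159/105948265 ≈ 2.4193e-5 + 2.1423e-6*I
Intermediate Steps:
t = I*√159 (t = √(-159) = I*√159 ≈ 12.61*I)
N(u) = -51 + u² + I*u*√159 (N(u) = (u² + (I*√159)*u) - 51 = (u² + I*u*√159) - 51 = -51 + u² + I*u*√159)
1/(N(-288) - 41881) = 1/((-51 + (-288)² + I*(-288)*√159) - 41881) = 1/((-51 + 82944 - 288*I*√159) - 41881) = 1/((82893 - 288*I*√159) - 41881) = 1/(41012 - 288*I*√159)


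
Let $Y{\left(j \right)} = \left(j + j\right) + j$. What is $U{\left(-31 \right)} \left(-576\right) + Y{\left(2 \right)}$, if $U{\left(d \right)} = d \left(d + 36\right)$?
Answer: $89286$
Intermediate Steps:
$Y{\left(j \right)} = 3 j$ ($Y{\left(j \right)} = 2 j + j = 3 j$)
$U{\left(d \right)} = d \left(36 + d\right)$
$U{\left(-31 \right)} \left(-576\right) + Y{\left(2 \right)} = - 31 \left(36 - 31\right) \left(-576\right) + 3 \cdot 2 = \left(-31\right) 5 \left(-576\right) + 6 = \left(-155\right) \left(-576\right) + 6 = 89280 + 6 = 89286$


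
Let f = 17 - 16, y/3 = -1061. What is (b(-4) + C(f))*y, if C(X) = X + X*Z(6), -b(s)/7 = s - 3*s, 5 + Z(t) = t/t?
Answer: 187797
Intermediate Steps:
y = -3183 (y = 3*(-1061) = -3183)
Z(t) = -4 (Z(t) = -5 + t/t = -5 + 1 = -4)
b(s) = 14*s (b(s) = -7*(s - 3*s) = -(-14)*s = 14*s)
f = 1
C(X) = -3*X (C(X) = X + X*(-4) = X - 4*X = -3*X)
(b(-4) + C(f))*y = (14*(-4) - 3*1)*(-3183) = (-56 - 3)*(-3183) = -59*(-3183) = 187797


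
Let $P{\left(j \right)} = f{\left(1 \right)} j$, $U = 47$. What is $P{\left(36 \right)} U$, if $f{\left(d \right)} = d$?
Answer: $1692$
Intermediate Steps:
$P{\left(j \right)} = j$ ($P{\left(j \right)} = 1 j = j$)
$P{\left(36 \right)} U = 36 \cdot 47 = 1692$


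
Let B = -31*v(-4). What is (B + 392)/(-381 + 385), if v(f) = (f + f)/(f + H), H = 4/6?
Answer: 397/5 ≈ 79.400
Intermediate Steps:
H = 2/3 (H = 4*(1/6) = 2/3 ≈ 0.66667)
v(f) = 2*f/(2/3 + f) (v(f) = (f + f)/(f + 2/3) = (2*f)/(2/3 + f) = 2*f/(2/3 + f))
B = -372/5 (B = -186*(-4)/(2 + 3*(-4)) = -186*(-4)/(2 - 12) = -186*(-4)/(-10) = -186*(-4)*(-1)/10 = -31*12/5 = -372/5 ≈ -74.400)
(B + 392)/(-381 + 385) = (-372/5 + 392)/(-381 + 385) = (1588/5)/4 = (1588/5)*(1/4) = 397/5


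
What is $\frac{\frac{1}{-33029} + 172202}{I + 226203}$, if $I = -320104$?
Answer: $- \frac{5687659857}{3101456129} \approx -1.8339$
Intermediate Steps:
$\frac{\frac{1}{-33029} + 172202}{I + 226203} = \frac{\frac{1}{-33029} + 172202}{-320104 + 226203} = \frac{- \frac{1}{33029} + 172202}{-93901} = \frac{5687659857}{33029} \left(- \frac{1}{93901}\right) = - \frac{5687659857}{3101456129}$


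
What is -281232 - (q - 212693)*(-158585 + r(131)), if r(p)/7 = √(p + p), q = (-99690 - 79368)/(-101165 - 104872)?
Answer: -2316546984244213/68679 + 102252380027*√262/68679 ≈ -3.3706e+10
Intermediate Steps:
q = 59686/68679 (q = -179058/(-206037) = -179058*(-1/206037) = 59686/68679 ≈ 0.86906)
r(p) = 7*√2*√p (r(p) = 7*√(p + p) = 7*√(2*p) = 7*(√2*√p) = 7*√2*√p)
-281232 - (q - 212693)*(-158585 + r(131)) = -281232 - (59686/68679 - 212693)*(-158585 + 7*√2*√131) = -281232 - (-14607482861)*(-158585 + 7*√262)/68679 = -281232 - (2316527669511685/68679 - 102252380027*√262/68679) = -281232 + (-2316527669511685/68679 + 102252380027*√262/68679) = -2316546984244213/68679 + 102252380027*√262/68679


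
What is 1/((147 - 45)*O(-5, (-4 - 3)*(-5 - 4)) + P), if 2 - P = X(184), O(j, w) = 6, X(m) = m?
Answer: 1/430 ≈ 0.0023256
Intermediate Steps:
P = -182 (P = 2 - 1*184 = 2 - 184 = -182)
1/((147 - 45)*O(-5, (-4 - 3)*(-5 - 4)) + P) = 1/((147 - 45)*6 - 182) = 1/(102*6 - 182) = 1/(612 - 182) = 1/430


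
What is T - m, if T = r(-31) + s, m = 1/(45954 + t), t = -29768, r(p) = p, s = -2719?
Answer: -44511501/16186 ≈ -2750.0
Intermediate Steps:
m = 1/16186 (m = 1/(45954 - 29768) = 1/16186 ≈ 6.1782e-5)
T = -2750 (T = -31 - 2719 = -2750)
T - m = -2750 - 1*1/16186 = -2750 - 1/16186 = -44511501/16186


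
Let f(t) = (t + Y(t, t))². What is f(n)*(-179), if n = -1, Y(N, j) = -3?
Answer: -2864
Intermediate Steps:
f(t) = (-3 + t)² (f(t) = (t - 3)² = (-3 + t)²)
f(n)*(-179) = (-3 - 1)²*(-179) = (-4)²*(-179) = 16*(-179) = -2864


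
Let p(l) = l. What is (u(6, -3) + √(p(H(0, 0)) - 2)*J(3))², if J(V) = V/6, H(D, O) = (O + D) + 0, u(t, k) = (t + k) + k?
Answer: -½ ≈ -0.50000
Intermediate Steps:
u(t, k) = t + 2*k (u(t, k) = (k + t) + k = t + 2*k)
H(D, O) = D + O (H(D, O) = (D + O) + 0 = D + O)
J(V) = V/6 (J(V) = V*(⅙) = V/6)
(u(6, -3) + √(p(H(0, 0)) - 2)*J(3))² = ((6 + 2*(-3)) + √((0 + 0) - 2)*((⅙)*3))² = ((6 - 6) + √(0 - 2)*(½))² = (0 + √(-2)*(½))² = (0 + (I*√2)*(½))² = (0 + I*√2/2)² = (I*√2/2)² = -½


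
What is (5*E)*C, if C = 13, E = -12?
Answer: -780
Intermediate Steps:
(5*E)*C = (5*(-12))*13 = -60*13 = -780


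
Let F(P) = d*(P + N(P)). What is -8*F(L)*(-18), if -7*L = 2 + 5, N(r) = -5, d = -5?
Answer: 4320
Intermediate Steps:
L = -1 (L = -(2 + 5)/7 = -1/7*7 = -1)
F(P) = 25 - 5*P (F(P) = -5*(P - 5) = -5*(-5 + P) = 25 - 5*P)
-8*F(L)*(-18) = -8*(25 - 5*(-1))*(-18) = -8*(25 + 5)*(-18) = -8*30*(-18) = -240*(-18) = 4320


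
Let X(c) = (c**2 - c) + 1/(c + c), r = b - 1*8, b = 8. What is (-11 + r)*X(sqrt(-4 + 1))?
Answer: 33 + 77*I*sqrt(3)/6 ≈ 33.0 + 22.228*I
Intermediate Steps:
r = 0 (r = 8 - 1*8 = 8 - 8 = 0)
X(c) = c**2 + 1/(2*c) - c (X(c) = (c**2 - c) + 1/(2*c) = c**2 + 1/(2*c) - c)
(-11 + r)*X(sqrt(-4 + 1)) = (-11 + 0)*((sqrt(-4 + 1))**2 + 1/(2*(sqrt(-4 + 1))) - sqrt(-4 + 1)) = -11*((sqrt(-3))**2 + 1/(2*(sqrt(-3))) - sqrt(-3)) = -11*((I*sqrt(3))**2 + 1/(2*((I*sqrt(3)))) - I*sqrt(3)) = -11*(-3 + (-I*sqrt(3)/3)/2 - I*sqrt(3)) = -11*(-3 - I*sqrt(3)/6 - I*sqrt(3)) = -11*(-3 - 7*I*sqrt(3)/6) = 33 + 77*I*sqrt(3)/6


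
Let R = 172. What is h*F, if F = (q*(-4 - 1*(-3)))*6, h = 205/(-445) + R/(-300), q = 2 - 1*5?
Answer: -41412/2225 ≈ -18.612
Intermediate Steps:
q = -3 (q = 2 - 5 = -3)
h = -6902/6675 (h = 205/(-445) + 172/(-300) = 205*(-1/445) + 172*(-1/300) = -41/89 - 43/75 = -6902/6675 ≈ -1.0340)
F = 18 (F = -3*(-4 - 1*(-3))*6 = -3*(-4 + 3)*6 = -3*(-1)*6 = 3*6 = 18)
h*F = -6902/6675*18 = -41412/2225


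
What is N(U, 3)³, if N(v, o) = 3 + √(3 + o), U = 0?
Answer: (3 + √6)³ ≈ 161.83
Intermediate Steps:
N(U, 3)³ = (3 + √(3 + 3))³ = (3 + √6)³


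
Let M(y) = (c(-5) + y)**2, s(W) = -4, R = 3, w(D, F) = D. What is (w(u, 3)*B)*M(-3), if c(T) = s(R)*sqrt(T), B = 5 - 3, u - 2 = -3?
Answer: 142 - 48*I*sqrt(5) ≈ 142.0 - 107.33*I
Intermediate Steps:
u = -1 (u = 2 - 3 = -1)
B = 2
c(T) = -4*sqrt(T)
M(y) = (y - 4*I*sqrt(5))**2 (M(y) = (-4*I*sqrt(5) + y)**2 = (y - 4*I*sqrt(5))**2)
(w(u, 3)*B)*M(-3) = (-1*2)*(-3 - 4*I*sqrt(5))**2 = -2*(-3 - 4*I*sqrt(5))**2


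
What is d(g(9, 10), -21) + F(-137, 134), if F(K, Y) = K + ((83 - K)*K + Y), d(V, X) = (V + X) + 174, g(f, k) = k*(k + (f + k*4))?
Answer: -29400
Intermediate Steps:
g(f, k) = k*(f + 5*k) (g(f, k) = k*(k + (f + 4*k)) = k*(f + 5*k))
d(V, X) = 174 + V + X
F(K, Y) = K + Y + K*(83 - K) (F(K, Y) = K + (K*(83 - K) + Y) = K + (Y + K*(83 - K)) = K + Y + K*(83 - K))
d(g(9, 10), -21) + F(-137, 134) = (174 + 10*(9 + 5*10) - 21) + (134 - 1*(-137)² + 84*(-137)) = (174 + 10*(9 + 50) - 21) + (134 - 1*18769 - 11508) = (174 + 10*59 - 21) + (134 - 18769 - 11508) = (174 + 590 - 21) - 30143 = 743 - 30143 = -29400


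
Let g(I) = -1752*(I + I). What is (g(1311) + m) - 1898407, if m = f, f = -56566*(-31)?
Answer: -4738605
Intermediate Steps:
g(I) = -3504*I
f = 1753546
m = 1753546
(g(1311) + m) - 1898407 = (-3504*1311 + 1753546) - 1898407 = (-4593744 + 1753546) - 1898407 = -2840198 - 1898407 = -4738605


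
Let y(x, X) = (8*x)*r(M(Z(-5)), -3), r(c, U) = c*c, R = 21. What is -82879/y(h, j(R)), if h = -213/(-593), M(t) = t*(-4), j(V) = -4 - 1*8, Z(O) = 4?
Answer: -49147247/436224 ≈ -112.67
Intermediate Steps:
j(V) = -12 (j(V) = -4 - 8 = -12)
M(t) = -4*t
h = 213/593 (h = -213*(-1/593) = 213/593 ≈ 0.35919)
r(c, U) = c**2
y(x, X) = 2048*x (y(x, X) = (8*x)*(-4*4)**2 = (8*x)*(-16)**2 = (8*x)*256 = 2048*x)
-82879/y(h, j(R)) = -82879/(2048*(213/593)) = -82879/436224/593 = -82879*593/436224 = -49147247/436224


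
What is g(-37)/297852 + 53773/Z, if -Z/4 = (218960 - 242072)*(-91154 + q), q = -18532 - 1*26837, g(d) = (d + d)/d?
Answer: 768846751/313272748783584 ≈ 2.4542e-6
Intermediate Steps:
g(d) = 2 (g(d) = (2*d)/d = 2)
q = -45369 (q = -18532 - 26837 = -45369)
Z = -12621278304 (Z = -4*(218960 - 242072)*(-91154 - 45369) = -(-92448)*(-136523) = -4*3155319576 = -12621278304)
g(-37)/297852 + 53773/Z = 2/297852 + 53773/(-12621278304) = 2*(1/297852) + 53773*(-1/12621278304) = 1/148926 - 53773/12621278304 = 768846751/313272748783584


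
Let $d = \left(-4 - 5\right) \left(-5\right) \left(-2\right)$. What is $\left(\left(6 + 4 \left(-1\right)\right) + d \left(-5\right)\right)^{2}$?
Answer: $204304$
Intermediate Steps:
$d = -90$ ($d = \left(-9\right) \left(-5\right) \left(-2\right) = 45 \left(-2\right) = -90$)
$\left(\left(6 + 4 \left(-1\right)\right) + d \left(-5\right)\right)^{2} = \left(\left(6 + 4 \left(-1\right)\right) - -450\right)^{2} = \left(\left(6 - 4\right) + 450\right)^{2} = \left(2 + 450\right)^{2} = 452^{2} = 204304$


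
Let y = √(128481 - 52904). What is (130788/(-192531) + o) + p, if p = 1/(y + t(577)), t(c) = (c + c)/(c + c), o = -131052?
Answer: -635637072116977/4850240952 + √75577/75576 ≈ -1.3105e+5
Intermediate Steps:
y = √75577 ≈ 274.91
t(c) = 1 (t(c) = (2*c)/((2*c)) = (2*c)*(1/(2*c)) = 1)
p = 1/(1 + √75577) (p = 1/(√75577 + 1) = 1/(1 + √75577) ≈ 0.0036243)
(130788/(-192531) + o) + p = (130788/(-192531) - 131052) + (-1/75576 + √75577/75576) = (130788*(-1/192531) - 131052) + (-1/75576 + √75577/75576) = (-43596/64177 - 131052) + (-1/75576 + √75577/75576) = -8410567800/64177 + (-1/75576 + √75577/75576) = -635637072116977/4850240952 + √75577/75576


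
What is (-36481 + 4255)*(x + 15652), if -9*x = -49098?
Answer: -680204924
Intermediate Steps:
x = 16366/3 (x = -⅑*(-49098) = 16366/3 ≈ 5455.3)
(-36481 + 4255)*(x + 15652) = (-36481 + 4255)*(16366/3 + 15652) = -32226*63322/3 = -680204924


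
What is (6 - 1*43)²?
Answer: 1369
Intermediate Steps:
(6 - 1*43)² = (6 - 43)² = (-37)² = 1369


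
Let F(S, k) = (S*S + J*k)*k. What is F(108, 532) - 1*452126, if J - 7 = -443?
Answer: -117645342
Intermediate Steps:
J = -436 (J = 7 - 443 = -436)
F(S, k) = k*(S² - 436*k) (F(S, k) = (S*S - 436*k)*k = (S² - 436*k)*k = k*(S² - 436*k))
F(108, 532) - 1*452126 = 532*(108² - 436*532) - 1*452126 = 532*(11664 - 231952) - 452126 = 532*(-220288) - 452126 = -117193216 - 452126 = -117645342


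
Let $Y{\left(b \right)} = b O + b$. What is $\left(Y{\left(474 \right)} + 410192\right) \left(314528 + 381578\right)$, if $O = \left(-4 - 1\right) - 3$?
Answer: $283227432644$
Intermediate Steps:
$O = -8$ ($O = -5 - 3 = -8$)
$Y{\left(b \right)} = - 7 b$ ($Y{\left(b \right)} = b \left(-8\right) + b = - 8 b + b = - 7 b$)
$\left(Y{\left(474 \right)} + 410192\right) \left(314528 + 381578\right) = \left(\left(-7\right) 474 + 410192\right) \left(314528 + 381578\right) = \left(-3318 + 410192\right) 696106 = 406874 \cdot 696106 = 283227432644$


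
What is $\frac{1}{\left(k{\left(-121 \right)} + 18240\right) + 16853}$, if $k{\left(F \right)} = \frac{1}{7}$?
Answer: $\frac{7}{245652} \approx 2.8496 \cdot 10^{-5}$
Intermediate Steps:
$k{\left(F \right)} = \frac{1}{7}$
$\frac{1}{\left(k{\left(-121 \right)} + 18240\right) + 16853} = \frac{1}{\left(\frac{1}{7} + 18240\right) + 16853} = \frac{1}{\frac{127681}{7} + 16853} = \frac{1}{\frac{245652}{7}} = \frac{7}{245652}$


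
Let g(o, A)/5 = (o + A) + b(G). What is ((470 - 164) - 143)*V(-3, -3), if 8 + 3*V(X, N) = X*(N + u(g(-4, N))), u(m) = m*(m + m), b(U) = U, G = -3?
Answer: -2444837/3 ≈ -8.1495e+5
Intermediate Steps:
g(o, A) = -15 + 5*A + 5*o (g(o, A) = 5*((o + A) - 3) = 5*((A + o) - 3) = 5*(-3 + A + o) = -15 + 5*A + 5*o)
u(m) = 2*m**2 (u(m) = m*(2*m) = 2*m**2)
V(X, N) = -8/3 + X*(N + 2*(-35 + 5*N)**2)/3 (V(X, N) = -8/3 + (X*(N + 2*(-15 + 5*N + 5*(-4))**2))/3 = -8/3 + (X*(N + 2*(-15 + 5*N - 20)**2))/3 = -8/3 + (X*(N + 2*(-35 + 5*N)**2))/3 = -8/3 + X*(N + 2*(-35 + 5*N)**2)/3)
((470 - 164) - 143)*V(-3, -3) = ((470 - 164) - 143)*(-8/3 + (1/3)*(-3)*(-3) + (50/3)*(-3)*(-7 - 3)**2) = (306 - 143)*(-8/3 + 3 + (50/3)*(-3)*(-10)**2) = 163*(-8/3 + 3 + (50/3)*(-3)*100) = 163*(-8/3 + 3 - 5000) = 163*(-14999/3) = -2444837/3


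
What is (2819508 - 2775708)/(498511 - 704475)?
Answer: -10950/51491 ≈ -0.21266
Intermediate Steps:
(2819508 - 2775708)/(498511 - 704475) = 43800/(-205964) = 43800*(-1/205964) = -10950/51491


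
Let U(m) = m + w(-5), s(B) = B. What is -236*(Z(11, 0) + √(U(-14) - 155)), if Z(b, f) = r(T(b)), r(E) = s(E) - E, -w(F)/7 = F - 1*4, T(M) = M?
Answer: -236*I*√106 ≈ -2429.8*I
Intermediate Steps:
w(F) = 28 - 7*F (w(F) = -7*(F - 1*4) = -7*(F - 4) = -7*(-4 + F) = 28 - 7*F)
r(E) = 0 (r(E) = E - E = 0)
Z(b, f) = 0
U(m) = 63 + m (U(m) = m + (28 - 7*(-5)) = m + (28 + 35) = m + 63 = 63 + m)
-236*(Z(11, 0) + √(U(-14) - 155)) = -236*(0 + √((63 - 14) - 155)) = -236*(0 + √(49 - 155)) = -236*(0 + √(-106)) = -236*(0 + I*√106) = -236*I*√106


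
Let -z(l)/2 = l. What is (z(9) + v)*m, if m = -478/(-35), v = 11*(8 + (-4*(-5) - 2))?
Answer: 128104/35 ≈ 3660.1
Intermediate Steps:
z(l) = -2*l
v = 286 (v = 11*(8 + (20 - 2)) = 11*(8 + 18) = 11*26 = 286)
m = 478/35 (m = -478*(-1/35) = 478/35 ≈ 13.657)
(z(9) + v)*m = (-2*9 + 286)*(478/35) = (-18 + 286)*(478/35) = 268*(478/35) = 128104/35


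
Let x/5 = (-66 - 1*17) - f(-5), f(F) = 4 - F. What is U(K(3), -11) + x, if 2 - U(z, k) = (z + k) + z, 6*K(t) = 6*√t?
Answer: -447 - 2*√3 ≈ -450.46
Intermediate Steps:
K(t) = √t (K(t) = (6*√t)/6 = √t)
U(z, k) = 2 - k - 2*z (U(z, k) = 2 - ((z + k) + z) = 2 - ((k + z) + z) = 2 - (k + 2*z) = 2 + (-k - 2*z) = 2 - k - 2*z)
x = -460 (x = 5*((-66 - 1*17) - (4 - 1*(-5))) = 5*((-66 - 17) - (4 + 5)) = 5*(-83 - 1*9) = 5*(-83 - 9) = 5*(-92) = -460)
U(K(3), -11) + x = (2 - 1*(-11) - 2*√3) - 460 = (2 + 11 - 2*√3) - 460 = (13 - 2*√3) - 460 = -447 - 2*√3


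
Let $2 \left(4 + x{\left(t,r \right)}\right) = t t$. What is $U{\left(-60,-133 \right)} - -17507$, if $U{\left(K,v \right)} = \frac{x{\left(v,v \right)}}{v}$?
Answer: $\frac{4639181}{266} \approx 17441.0$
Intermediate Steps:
$x{\left(t,r \right)} = -4 + \frac{t^{2}}{2}$ ($x{\left(t,r \right)} = -4 + \frac{t t}{2} = -4 + \frac{t^{2}}{2}$)
$U{\left(K,v \right)} = \frac{-4 + \frac{v^{2}}{2}}{v}$
$U{\left(-60,-133 \right)} - -17507 = \left(\frac{1}{2} \left(-133\right) - \frac{4}{-133}\right) - -17507 = \left(- \frac{133}{2} - - \frac{4}{133}\right) + \left(-6830 + 24337\right) = \left(- \frac{133}{2} + \frac{4}{133}\right) + 17507 = - \frac{17681}{266} + 17507 = \frac{4639181}{266}$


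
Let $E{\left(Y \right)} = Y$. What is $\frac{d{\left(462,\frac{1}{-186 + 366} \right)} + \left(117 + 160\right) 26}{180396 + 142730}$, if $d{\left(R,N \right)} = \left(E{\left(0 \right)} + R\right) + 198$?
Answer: $\frac{3931}{161563} \approx 0.024331$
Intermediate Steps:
$d{\left(R,N \right)} = 198 + R$ ($d{\left(R,N \right)} = \left(0 + R\right) + 198 = R + 198 = 198 + R$)
$\frac{d{\left(462,\frac{1}{-186 + 366} \right)} + \left(117 + 160\right) 26}{180396 + 142730} = \frac{\left(198 + 462\right) + \left(117 + 160\right) 26}{180396 + 142730} = \frac{660 + 277 \cdot 26}{323126} = \left(660 + 7202\right) \frac{1}{323126} = 7862 \cdot \frac{1}{323126} = \frac{3931}{161563}$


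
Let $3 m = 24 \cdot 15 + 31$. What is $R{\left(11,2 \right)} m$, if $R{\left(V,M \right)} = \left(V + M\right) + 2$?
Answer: $1955$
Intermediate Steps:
$R{\left(V,M \right)} = 2 + M + V$ ($R{\left(V,M \right)} = \left(M + V\right) + 2 = 2 + M + V$)
$m = \frac{391}{3}$ ($m = \frac{24 \cdot 15 + 31}{3} = \frac{360 + 31}{3} = \frac{1}{3} \cdot 391 = \frac{391}{3} \approx 130.33$)
$R{\left(11,2 \right)} m = \left(2 + 2 + 11\right) \frac{391}{3} = 15 \cdot \frac{391}{3} = 1955$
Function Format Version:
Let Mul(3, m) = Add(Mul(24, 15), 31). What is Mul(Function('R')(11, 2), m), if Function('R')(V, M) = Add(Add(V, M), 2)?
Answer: 1955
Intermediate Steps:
Function('R')(V, M) = Add(2, M, V) (Function('R')(V, M) = Add(Add(M, V), 2) = Add(2, M, V))
m = Rational(391, 3) (m = Mul(Rational(1, 3), Add(Mul(24, 15), 31)) = Mul(Rational(1, 3), Add(360, 31)) = Mul(Rational(1, 3), 391) = Rational(391, 3) ≈ 130.33)
Mul(Function('R')(11, 2), m) = Mul(Add(2, 2, 11), Rational(391, 3)) = Mul(15, Rational(391, 3)) = 1955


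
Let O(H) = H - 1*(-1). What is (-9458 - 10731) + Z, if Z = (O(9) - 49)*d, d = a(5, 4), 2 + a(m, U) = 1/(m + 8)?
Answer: -20114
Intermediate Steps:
a(m, U) = -2 + 1/(8 + m) (a(m, U) = -2 + 1/(m + 8) = -2 + 1/(8 + m))
O(H) = 1 + H (O(H) = H + 1 = 1 + H)
d = -25/13 (d = (-15 - 2*5)/(8 + 5) = (-15 - 10)/13 = (1/13)*(-25) = -25/13 ≈ -1.9231)
Z = 75 (Z = ((1 + 9) - 49)*(-25/13) = (10 - 49)*(-25/13) = -39*(-25/13) = 75)
(-9458 - 10731) + Z = (-9458 - 10731) + 75 = -20189 + 75 = -20114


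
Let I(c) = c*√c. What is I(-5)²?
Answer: -125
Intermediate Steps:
I(c) = c^(3/2)
I(-5)² = ((-5)^(3/2))² = (-5*I*√5)² = -125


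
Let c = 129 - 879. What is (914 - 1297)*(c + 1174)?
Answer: -162392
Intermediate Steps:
c = -750
(914 - 1297)*(c + 1174) = (914 - 1297)*(-750 + 1174) = -383*424 = -162392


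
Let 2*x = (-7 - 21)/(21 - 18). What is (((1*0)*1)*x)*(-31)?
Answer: 0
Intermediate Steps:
x = -14/3 (x = ((-7 - 21)/(21 - 18))/2 = (-28/3)/2 = (-28*⅓)/2 = (½)*(-28/3) = -14/3 ≈ -4.6667)
(((1*0)*1)*x)*(-31) = (((1*0)*1)*(-14/3))*(-31) = ((0*1)*(-14/3))*(-31) = (0*(-14/3))*(-31) = 0*(-31) = 0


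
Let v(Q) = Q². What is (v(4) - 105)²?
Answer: 7921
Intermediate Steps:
(v(4) - 105)² = (4² - 105)² = (16 - 105)² = (-89)² = 7921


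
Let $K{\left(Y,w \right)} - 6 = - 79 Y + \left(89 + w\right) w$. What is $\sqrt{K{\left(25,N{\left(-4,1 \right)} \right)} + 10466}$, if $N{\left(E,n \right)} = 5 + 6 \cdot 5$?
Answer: $\sqrt{12837} \approx 113.3$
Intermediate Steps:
$N{\left(E,n \right)} = 35$ ($N{\left(E,n \right)} = 5 + 30 = 35$)
$K{\left(Y,w \right)} = 6 - 79 Y + w \left(89 + w\right)$ ($K{\left(Y,w \right)} = 6 - \left(79 Y - \left(89 + w\right) w\right) = 6 - \left(79 Y - w \left(89 + w\right)\right) = 6 - 79 Y + w \left(89 + w\right)$)
$\sqrt{K{\left(25,N{\left(-4,1 \right)} \right)} + 10466} = \sqrt{\left(6 + 35^{2} - 1975 + 89 \cdot 35\right) + 10466} = \sqrt{\left(6 + 1225 - 1975 + 3115\right) + 10466} = \sqrt{2371 + 10466} = \sqrt{12837}$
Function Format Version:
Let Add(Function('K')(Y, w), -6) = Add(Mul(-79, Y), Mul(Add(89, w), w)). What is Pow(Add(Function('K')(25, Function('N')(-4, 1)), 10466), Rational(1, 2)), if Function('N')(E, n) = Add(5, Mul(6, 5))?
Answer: Pow(12837, Rational(1, 2)) ≈ 113.30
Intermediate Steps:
Function('N')(E, n) = 35 (Function('N')(E, n) = Add(5, 30) = 35)
Function('K')(Y, w) = Add(6, Mul(-79, Y), Mul(w, Add(89, w))) (Function('K')(Y, w) = Add(6, Add(Mul(-79, Y), Mul(Add(89, w), w))) = Add(6, Add(Mul(-79, Y), Mul(w, Add(89, w)))) = Add(6, Mul(-79, Y), Mul(w, Add(89, w))))
Pow(Add(Function('K')(25, Function('N')(-4, 1)), 10466), Rational(1, 2)) = Pow(Add(Add(6, Pow(35, 2), Mul(-79, 25), Mul(89, 35)), 10466), Rational(1, 2)) = Pow(Add(Add(6, 1225, -1975, 3115), 10466), Rational(1, 2)) = Pow(Add(2371, 10466), Rational(1, 2)) = Pow(12837, Rational(1, 2))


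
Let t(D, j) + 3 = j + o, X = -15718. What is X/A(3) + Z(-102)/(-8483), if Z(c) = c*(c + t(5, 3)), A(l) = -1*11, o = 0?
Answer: 7836550/5489 ≈ 1427.7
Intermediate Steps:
A(l) = -11
t(D, j) = -3 + j (t(D, j) = -3 + (j + 0) = -3 + j)
Z(c) = c**2 (Z(c) = c*(c + (-3 + 3)) = c*(c + 0) = c*c = c**2)
X/A(3) + Z(-102)/(-8483) = -15718/(-11) + (-102)**2/(-8483) = -15718*(-1/11) + 10404*(-1/8483) = 15718/11 - 612/499 = 7836550/5489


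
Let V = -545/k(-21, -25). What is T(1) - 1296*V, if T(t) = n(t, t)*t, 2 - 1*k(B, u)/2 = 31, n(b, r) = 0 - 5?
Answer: -353305/29 ≈ -12183.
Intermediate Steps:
n(b, r) = -5
k(B, u) = -58 (k(B, u) = 4 - 2*31 = 4 - 62 = -58)
T(t) = -5*t
V = 545/58 (V = -545/(-58) = -545*(-1/58) = 545/58 ≈ 9.3965)
T(1) - 1296*V = -5*1 - 1296*545/58 = -5 - 353160/29 = -353305/29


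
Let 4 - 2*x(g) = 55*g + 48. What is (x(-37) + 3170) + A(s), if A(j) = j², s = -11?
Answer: 8573/2 ≈ 4286.5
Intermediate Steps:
x(g) = -22 - 55*g/2 (x(g) = 2 - (55*g + 48)/2 = 2 - (48 + 55*g)/2 = 2 + (-24 - 55*g/2) = -22 - 55*g/2)
(x(-37) + 3170) + A(s) = ((-22 - 55/2*(-37)) + 3170) + (-11)² = ((-22 + 2035/2) + 3170) + 121 = (1991/2 + 3170) + 121 = 8331/2 + 121 = 8573/2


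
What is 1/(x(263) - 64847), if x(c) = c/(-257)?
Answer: -257/16665942 ≈ -1.5421e-5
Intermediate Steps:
x(c) = -c/257 (x(c) = c*(-1/257) = -c/257)
1/(x(263) - 64847) = 1/(-1/257*263 - 64847) = 1/(-263/257 - 64847) = 1/(-16665942/257) = -257/16665942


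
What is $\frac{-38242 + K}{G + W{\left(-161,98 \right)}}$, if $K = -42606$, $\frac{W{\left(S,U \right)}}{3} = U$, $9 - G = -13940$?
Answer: $- \frac{80848}{14243} \approx -5.6763$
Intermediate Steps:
$G = 13949$ ($G = 9 - -13940 = 9 + 13940 = 13949$)
$W{\left(S,U \right)} = 3 U$
$\frac{-38242 + K}{G + W{\left(-161,98 \right)}} = \frac{-38242 - 42606}{13949 + 3 \cdot 98} = - \frac{80848}{13949 + 294} = - \frac{80848}{14243}$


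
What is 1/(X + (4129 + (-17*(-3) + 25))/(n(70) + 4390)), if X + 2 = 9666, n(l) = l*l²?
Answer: 69478/671436233 ≈ 0.00010348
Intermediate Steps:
n(l) = l³
X = 9664 (X = -2 + 9666 = 9664)
1/(X + (4129 + (-17*(-3) + 25))/(n(70) + 4390)) = 1/(9664 + (4129 + (-17*(-3) + 25))/(70³ + 4390)) = 1/(9664 + (4129 + (51 + 25))/(343000 + 4390)) = 1/(9664 + (4129 + 76)/347390) = 1/(9664 + 4205*(1/347390)) = 1/(9664 + 841/69478) = 1/(671436233/69478) = 69478/671436233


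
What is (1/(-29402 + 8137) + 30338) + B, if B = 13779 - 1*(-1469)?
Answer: 969386289/21265 ≈ 45586.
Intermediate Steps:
B = 15248 (B = 13779 + 1469 = 15248)
(1/(-29402 + 8137) + 30338) + B = (1/(-29402 + 8137) + 30338) + 15248 = (1/(-21265) + 30338) + 15248 = (-1/21265 + 30338) + 15248 = 645137569/21265 + 15248 = 969386289/21265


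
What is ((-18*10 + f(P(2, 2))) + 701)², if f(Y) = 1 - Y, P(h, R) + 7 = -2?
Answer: 281961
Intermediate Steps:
P(h, R) = -9 (P(h, R) = -7 - 2 = -9)
((-18*10 + f(P(2, 2))) + 701)² = ((-18*10 + (1 - 1*(-9))) + 701)² = ((-180 + (1 + 9)) + 701)² = ((-180 + 10) + 701)² = (-170 + 701)² = 531² = 281961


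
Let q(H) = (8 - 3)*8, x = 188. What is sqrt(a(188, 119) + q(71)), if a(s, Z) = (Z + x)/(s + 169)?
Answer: sqrt(5207559)/357 ≈ 6.3922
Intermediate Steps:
a(s, Z) = (188 + Z)/(169 + s) (a(s, Z) = (Z + 188)/(s + 169) = (188 + Z)/(169 + s))
q(H) = 40 (q(H) = 5*8 = 40)
sqrt(a(188, 119) + q(71)) = sqrt((188 + 119)/(169 + 188) + 40) = sqrt(307/357 + 40) = sqrt(14587/357) = sqrt(5207559)/357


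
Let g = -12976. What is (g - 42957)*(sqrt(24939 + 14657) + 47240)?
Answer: -2642274920 - 111866*sqrt(9899) ≈ -2.6534e+9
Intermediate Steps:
(g - 42957)*(sqrt(24939 + 14657) + 47240) = (-12976 - 42957)*(sqrt(24939 + 14657) + 47240) = -55933*(sqrt(39596) + 47240) = -55933*(2*sqrt(9899) + 47240) = -55933*(47240 + 2*sqrt(9899)) = -2642274920 - 111866*sqrt(9899)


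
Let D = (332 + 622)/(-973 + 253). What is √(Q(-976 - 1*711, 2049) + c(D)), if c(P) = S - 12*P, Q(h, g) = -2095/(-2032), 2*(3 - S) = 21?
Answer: √60845065/2540 ≈ 3.0710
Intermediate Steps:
S = -15/2 (S = 3 - ½*21 = 3 - 21/2 = -15/2 ≈ -7.5000)
Q(h, g) = 2095/2032 (Q(h, g) = -2095*(-1/2032) = 2095/2032)
D = -53/40 (D = 954/(-720) = 954*(-1/720) = -53/40 ≈ -1.3250)
c(P) = -15/2 - 12*P
√(Q(-976 - 1*711, 2049) + c(D)) = √(2095/2032 + (-15/2 - 12*(-53/40))) = √(2095/2032 + (-15/2 + 159/10)) = √(2095/2032 + 42/5) = √(95819/10160) = √60845065/2540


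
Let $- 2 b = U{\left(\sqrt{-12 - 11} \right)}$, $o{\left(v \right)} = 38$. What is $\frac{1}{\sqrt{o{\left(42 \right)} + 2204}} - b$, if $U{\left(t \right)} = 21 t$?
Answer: $\frac{\sqrt{2242}}{2242} + \frac{21 i \sqrt{23}}{2} \approx 0.021119 + 50.356 i$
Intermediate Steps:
$b = - \frac{21 i \sqrt{23}}{2}$ ($b = - \frac{21 \sqrt{-12 - 11}}{2} = - \frac{21 \sqrt{-23}}{2} = - \frac{21 i \sqrt{23}}{2} \approx - 50.356 i$)
$\frac{1}{\sqrt{o{\left(42 \right)} + 2204}} - b = \frac{1}{\sqrt{38 + 2204}} - - \frac{21 i \sqrt{23}}{2} = \frac{1}{\sqrt{2242}} + \frac{21 i \sqrt{23}}{2} = \frac{\sqrt{2242}}{2242} + \frac{21 i \sqrt{23}}{2}$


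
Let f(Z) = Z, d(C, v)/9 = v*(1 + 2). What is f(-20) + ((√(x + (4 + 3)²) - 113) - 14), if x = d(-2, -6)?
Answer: -147 + I*√113 ≈ -147.0 + 10.63*I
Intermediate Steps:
d(C, v) = 27*v (d(C, v) = 9*(v*(1 + 2)) = 9*(v*3) = 9*(3*v) = 27*v)
x = -162 (x = 27*(-6) = -162)
f(-20) + ((√(x + (4 + 3)²) - 113) - 14) = -20 + ((√(-162 + (4 + 3)²) - 113) - 14) = -20 + ((√(-162 + 7²) - 113) - 14) = -20 + ((√(-162 + 49) - 113) - 14) = -20 + ((√(-113) - 113) - 14) = -20 + ((I*√113 - 113) - 14) = -20 + ((-113 + I*√113) - 14) = -20 + (-127 + I*√113) = -147 + I*√113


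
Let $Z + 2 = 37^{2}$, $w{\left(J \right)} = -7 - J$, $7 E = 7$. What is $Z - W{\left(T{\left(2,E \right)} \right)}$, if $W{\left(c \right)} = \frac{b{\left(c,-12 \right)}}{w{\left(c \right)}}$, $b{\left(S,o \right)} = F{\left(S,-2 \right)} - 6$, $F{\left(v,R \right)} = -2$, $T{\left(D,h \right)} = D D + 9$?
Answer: $\frac{6833}{5} \approx 1366.6$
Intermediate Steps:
$E = 1$ ($E = \frac{1}{7} \cdot 7 = 1$)
$T{\left(D,h \right)} = 9 + D^{2}$ ($T{\left(D,h \right)} = D^{2} + 9 = 9 + D^{2}$)
$b{\left(S,o \right)} = -8$ ($b{\left(S,o \right)} = -2 - 6 = -8$)
$Z = 1367$ ($Z = -2 + 37^{2} = -2 + 1369 = 1367$)
$W{\left(c \right)} = - \frac{8}{-7 - c}$
$Z - W{\left(T{\left(2,E \right)} \right)} = 1367 - \frac{8}{7 + \left(9 + 2^{2}\right)} = 1367 - \frac{8}{7 + \left(9 + 4\right)} = 1367 - \frac{8}{7 + 13} = 1367 - \frac{8}{20} = 1367 - 8 \cdot \frac{1}{20} = 1367 - \frac{2}{5} = \frac{6833}{5}$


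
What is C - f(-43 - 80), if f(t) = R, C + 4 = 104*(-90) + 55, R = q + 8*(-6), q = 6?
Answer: -9267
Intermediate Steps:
R = -42 (R = 6 + 8*(-6) = 6 - 48 = -42)
C = -9309 (C = -4 + (104*(-90) + 55) = -4 + (-9360 + 55) = -4 - 9305 = -9309)
f(t) = -42
C - f(-43 - 80) = -9309 - 1*(-42) = -9309 + 42 = -9267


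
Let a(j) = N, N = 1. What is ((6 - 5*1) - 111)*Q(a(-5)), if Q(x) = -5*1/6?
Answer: 275/3 ≈ 91.667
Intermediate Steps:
a(j) = 1
Q(x) = -5/6 (Q(x) = -5*1/6 = -5/6)
((6 - 5*1) - 111)*Q(a(-5)) = ((6 - 5*1) - 111)*(-5/6) = ((6 - 5) - 111)*(-5/6) = (1 - 111)*(-5/6) = -110*(-5/6) = 275/3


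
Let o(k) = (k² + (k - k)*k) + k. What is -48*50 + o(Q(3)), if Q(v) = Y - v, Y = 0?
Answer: -2394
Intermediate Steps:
Q(v) = -v (Q(v) = 0 - v = -v)
o(k) = k + k² (o(k) = (k² + 0*k) + k = (k² + 0) + k = k² + k = k + k²)
-48*50 + o(Q(3)) = -48*50 + (-1*3)*(1 - 1*3) = -2400 - 3*(1 - 3) = -2400 - 3*(-2) = -2400 + 6 = -2394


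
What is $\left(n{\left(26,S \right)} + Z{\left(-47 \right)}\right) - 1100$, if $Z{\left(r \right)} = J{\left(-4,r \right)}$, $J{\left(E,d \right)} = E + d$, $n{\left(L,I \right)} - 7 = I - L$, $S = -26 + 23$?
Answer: $-1173$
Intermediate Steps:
$S = -3$
$n{\left(L,I \right)} = 7 + I - L$ ($n{\left(L,I \right)} = 7 + \left(I - L\right) = 7 + I - L$)
$Z{\left(r \right)} = -4 + r$
$\left(n{\left(26,S \right)} + Z{\left(-47 \right)}\right) - 1100 = \left(\left(7 - 3 - 26\right) - 51\right) - 1100 = \left(-22 - 51\right) - 1100 = -73 - 1100 = -1173$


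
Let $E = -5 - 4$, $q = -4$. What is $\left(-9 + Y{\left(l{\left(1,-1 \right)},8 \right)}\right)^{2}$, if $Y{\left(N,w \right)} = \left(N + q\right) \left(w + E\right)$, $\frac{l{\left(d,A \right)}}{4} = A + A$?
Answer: $9$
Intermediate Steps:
$l{\left(d,A \right)} = 8 A$ ($l{\left(d,A \right)} = 4 \left(A + A\right) = 4 \cdot 2 A = 8 A$)
$E = -9$ ($E = -5 - 4 = -9$)
$Y{\left(N,w \right)} = \left(-9 + w\right) \left(-4 + N\right)$ ($Y{\left(N,w \right)} = \left(N - 4\right) \left(w - 9\right) = \left(-4 + N\right) \left(-9 + w\right) = \left(-9 + w\right) \left(-4 + N\right)$)
$\left(-9 + Y{\left(l{\left(1,-1 \right)},8 \right)}\right)^{2} = \left(-9 + \left(36 - 9 \cdot 8 \left(-1\right) - 32 + 8 \left(-1\right) 8\right)\right)^{2} = \left(-9 - -12\right)^{2} = \left(-9 + \left(36 + 72 - 32 - 64\right)\right)^{2} = \left(-9 + 12\right)^{2} = 3^{2} = 9$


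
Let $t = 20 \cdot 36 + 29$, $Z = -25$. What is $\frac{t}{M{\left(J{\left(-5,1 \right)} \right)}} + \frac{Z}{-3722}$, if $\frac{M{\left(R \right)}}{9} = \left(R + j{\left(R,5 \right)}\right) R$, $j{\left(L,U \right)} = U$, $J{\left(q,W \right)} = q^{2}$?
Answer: $\frac{739132}{6280875} \approx 0.11768$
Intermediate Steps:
$M{\left(R \right)} = 9 R \left(5 + R\right)$ ($M{\left(R \right)} = 9 \left(R + 5\right) R = 9 \left(5 + R\right) R = 9 R \left(5 + R\right)$)
$t = 749$ ($t = 720 + 29 = 749$)
$\frac{t}{M{\left(J{\left(-5,1 \right)} \right)}} + \frac{Z}{-3722} = \frac{749}{9 \left(-5\right)^{2} \left(5 + \left(-5\right)^{2}\right)} - \frac{25}{-3722} = \frac{749}{9 \cdot 25 \left(5 + 25\right)} - - \frac{25}{3722} = \frac{749}{9 \cdot 25 \cdot 30} + \frac{25}{3722} = \frac{749}{6750} + \frac{25}{3722} = \frac{739132}{6280875}$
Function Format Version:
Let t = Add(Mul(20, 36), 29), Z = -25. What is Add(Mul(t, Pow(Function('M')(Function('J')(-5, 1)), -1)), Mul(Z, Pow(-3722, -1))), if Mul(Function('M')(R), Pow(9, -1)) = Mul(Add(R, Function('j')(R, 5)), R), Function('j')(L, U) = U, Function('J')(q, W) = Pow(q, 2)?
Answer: Rational(739132, 6280875) ≈ 0.11768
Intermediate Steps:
Function('M')(R) = Mul(9, R, Add(5, R)) (Function('M')(R) = Mul(9, Mul(Add(R, 5), R)) = Mul(9, Mul(Add(5, R), R)) = Mul(9, Mul(R, Add(5, R))) = Mul(9, R, Add(5, R)))
t = 749 (t = Add(720, 29) = 749)
Add(Mul(t, Pow(Function('M')(Function('J')(-5, 1)), -1)), Mul(Z, Pow(-3722, -1))) = Add(Mul(749, Pow(Mul(9, Pow(-5, 2), Add(5, Pow(-5, 2))), -1)), Mul(-25, Pow(-3722, -1))) = Add(Mul(749, Pow(Mul(9, 25, Add(5, 25)), -1)), Mul(-25, Rational(-1, 3722))) = Add(Mul(749, Pow(Mul(9, 25, 30), -1)), Rational(25, 3722)) = Add(Mul(749, Pow(6750, -1)), Rational(25, 3722)) = Add(Mul(749, Rational(1, 6750)), Rational(25, 3722)) = Add(Rational(749, 6750), Rational(25, 3722)) = Rational(739132, 6280875)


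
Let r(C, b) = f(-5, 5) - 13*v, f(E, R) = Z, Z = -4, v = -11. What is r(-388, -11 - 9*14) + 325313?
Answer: 325452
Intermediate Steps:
f(E, R) = -4
r(C, b) = 139 (r(C, b) = -4 - 13*(-11) = -4 + 143 = 139)
r(-388, -11 - 9*14) + 325313 = 139 + 325313 = 325452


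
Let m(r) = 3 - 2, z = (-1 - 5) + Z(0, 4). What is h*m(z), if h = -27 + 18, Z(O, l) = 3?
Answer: -9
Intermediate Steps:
z = -3 (z = (-1 - 5) + 3 = -6 + 3 = -3)
m(r) = 1
h = -9
h*m(z) = -9*1 = -9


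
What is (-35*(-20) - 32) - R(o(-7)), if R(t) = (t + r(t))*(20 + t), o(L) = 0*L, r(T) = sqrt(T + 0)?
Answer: 668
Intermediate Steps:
r(T) = sqrt(T)
o(L) = 0
R(t) = (20 + t)*(t + sqrt(t)) (R(t) = (t + sqrt(t))*(20 + t) = (20 + t)*(t + sqrt(t)))
(-35*(-20) - 32) - R(o(-7)) = (-35*(-20) - 32) - (0**2 + 0**(3/2) + 20*0 + 20*sqrt(0)) = (700 - 32) - (0 + 0 + 0 + 20*0) = 668 - (0 + 0 + 0 + 0) = 668 - 1*0 = 668 + 0 = 668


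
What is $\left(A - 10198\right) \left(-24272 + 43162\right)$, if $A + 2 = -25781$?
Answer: $-679681090$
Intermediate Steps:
$A = -25783$ ($A = -2 - 25781 = -25783$)
$\left(A - 10198\right) \left(-24272 + 43162\right) = \left(-25783 - 10198\right) \left(-24272 + 43162\right) = \left(-35981\right) 18890 = -679681090$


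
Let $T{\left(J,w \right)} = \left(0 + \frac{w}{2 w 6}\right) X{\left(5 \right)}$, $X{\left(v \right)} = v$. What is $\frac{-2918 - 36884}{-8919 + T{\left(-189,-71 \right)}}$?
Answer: $\frac{68232}{15289} \approx 4.4628$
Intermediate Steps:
$T{\left(J,w \right)} = \frac{5}{12}$ ($T{\left(J,w \right)} = \left(0 + \frac{w}{2 w 6}\right) 5 = \left(0 + \frac{w}{12 w}\right) 5 = \left(0 + w \frac{1}{12 w}\right) 5 = \left(0 + \frac{1}{12}\right) 5 = \frac{1}{12} \cdot 5 = \frac{5}{12}$)
$\frac{-2918 - 36884}{-8919 + T{\left(-189,-71 \right)}} = \frac{-2918 - 36884}{-8919 + \frac{5}{12}} = - \frac{39802}{- \frac{107023}{12}} = \left(-39802\right) \left(- \frac{12}{107023}\right) = \frac{68232}{15289}$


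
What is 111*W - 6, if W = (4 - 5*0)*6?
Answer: 2658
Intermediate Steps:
W = 24 (W = (4 + 0)*6 = 4*6 = 24)
111*W - 6 = 111*24 - 6 = 2664 - 6 = 2658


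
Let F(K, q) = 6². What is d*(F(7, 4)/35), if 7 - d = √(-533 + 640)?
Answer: 36/5 - 36*√107/35 ≈ -3.4396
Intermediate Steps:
F(K, q) = 36
d = 7 - √107 (d = 7 - √(-533 + 640) = 7 - √107 ≈ -3.3441)
d*(F(7, 4)/35) = (7 - √107)*(36/35) = 36/5 - 36*√107/35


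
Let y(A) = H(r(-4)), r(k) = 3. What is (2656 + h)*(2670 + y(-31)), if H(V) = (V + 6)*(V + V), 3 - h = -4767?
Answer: 20228424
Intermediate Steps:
h = 4770 (h = 3 - 1*(-4767) = 3 + 4767 = 4770)
H(V) = 2*V*(6 + V) (H(V) = (6 + V)*(2*V) = 2*V*(6 + V))
y(A) = 54 (y(A) = 2*3*(6 + 3) = 2*3*9 = 54)
(2656 + h)*(2670 + y(-31)) = (2656 + 4770)*(2670 + 54) = 7426*2724 = 20228424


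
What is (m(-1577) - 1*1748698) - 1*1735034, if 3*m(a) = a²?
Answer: -7964267/3 ≈ -2.6548e+6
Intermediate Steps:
m(a) = a²/3
(m(-1577) - 1*1748698) - 1*1735034 = ((⅓)*(-1577)² - 1*1748698) - 1*1735034 = ((⅓)*2486929 - 1748698) - 1735034 = (2486929/3 - 1748698) - 1735034 = -2759165/3 - 1735034 = -7964267/3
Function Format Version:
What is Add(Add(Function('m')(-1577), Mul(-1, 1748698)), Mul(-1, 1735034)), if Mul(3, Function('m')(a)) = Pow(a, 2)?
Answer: Rational(-7964267, 3) ≈ -2.6548e+6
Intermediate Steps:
Function('m')(a) = Mul(Rational(1, 3), Pow(a, 2))
Add(Add(Function('m')(-1577), Mul(-1, 1748698)), Mul(-1, 1735034)) = Add(Add(Mul(Rational(1, 3), Pow(-1577, 2)), Mul(-1, 1748698)), Mul(-1, 1735034)) = Add(Add(Mul(Rational(1, 3), 2486929), -1748698), -1735034) = Add(Add(Rational(2486929, 3), -1748698), -1735034) = Add(Rational(-2759165, 3), -1735034) = Rational(-7964267, 3)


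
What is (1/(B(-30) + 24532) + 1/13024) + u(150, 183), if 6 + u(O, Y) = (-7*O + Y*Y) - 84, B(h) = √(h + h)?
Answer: 63388607735647859/1959522937504 - I*√15/300909542 ≈ 32349.0 - 1.2871e-8*I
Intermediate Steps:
B(h) = √2*√h (B(h) = √(2*h) = √2*√h)
u(O, Y) = -90 + Y² - 7*O (u(O, Y) = -6 + ((-7*O + Y*Y) - 84) = -6 + ((-7*O + Y²) - 84) = -6 + ((Y² - 7*O) - 84) = -6 + (-84 + Y² - 7*O) = -90 + Y² - 7*O)
(1/(B(-30) + 24532) + 1/13024) + u(150, 183) = (1/(√2*√(-30) + 24532) + 1/13024) + (-90 + 183² - 7*150) = (1/(√2*(I*√30) + 24532) + 1/13024) + (-90 + 33489 - 1050) = (1/(2*I*√15 + 24532) + 1/13024) + 32349 = (1/(24532 + 2*I*√15) + 1/13024) + 32349 = (1/13024 + 1/(24532 + 2*I*√15)) + 32349 = 421313377/13024 + 1/(24532 + 2*I*√15)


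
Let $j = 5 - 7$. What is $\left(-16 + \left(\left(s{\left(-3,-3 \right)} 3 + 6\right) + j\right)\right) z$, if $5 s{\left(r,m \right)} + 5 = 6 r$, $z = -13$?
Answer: $\frac{1677}{5} \approx 335.4$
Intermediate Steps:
$j = -2$ ($j = 5 - 7 = -2$)
$s{\left(r,m \right)} = -1 + \frac{6 r}{5}$
$\left(-16 + \left(\left(s{\left(-3,-3 \right)} 3 + 6\right) + j\right)\right) z = \left(-16 + \left(\left(\left(-1 + \frac{6}{5} \left(-3\right)\right) 3 + 6\right) - 2\right)\right) \left(-13\right) = \left(-16 + \left(\left(\left(-1 - \frac{18}{5}\right) 3 + 6\right) - 2\right)\right) \left(-13\right) = \left(-16 + \left(\left(\left(- \frac{23}{5}\right) 3 + 6\right) - 2\right)\right) \left(-13\right) = \left(-16 + \left(\left(- \frac{69}{5} + 6\right) - 2\right)\right) \left(-13\right) = \left(-16 - \frac{49}{5}\right) \left(-13\right) = \left(- \frac{129}{5}\right) \left(-13\right) = \frac{1677}{5}$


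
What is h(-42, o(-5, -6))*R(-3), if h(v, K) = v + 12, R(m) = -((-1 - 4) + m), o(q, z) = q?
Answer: -240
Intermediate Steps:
R(m) = 5 - m (R(m) = -(-5 + m) = 5 - m)
h(v, K) = 12 + v
h(-42, o(-5, -6))*R(-3) = (12 - 42)*(5 - 1*(-3)) = -30*(5 + 3) = -30*8 = -240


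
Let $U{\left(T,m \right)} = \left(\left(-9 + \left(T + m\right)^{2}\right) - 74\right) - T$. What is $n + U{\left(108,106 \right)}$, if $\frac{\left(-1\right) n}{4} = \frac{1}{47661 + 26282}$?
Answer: $\frac{3372170511}{73943} \approx 45605.0$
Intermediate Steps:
$U{\left(T,m \right)} = -83 + \left(T + m\right)^{2} - T$ ($U{\left(T,m \right)} = \left(-83 + \left(T + m\right)^{2}\right) - T = -83 + \left(T + m\right)^{2} - T$)
$n = - \frac{4}{73943}$ ($n = - \frac{4}{47661 + 26282} = - \frac{4}{73943} \approx -5.4096 \cdot 10^{-5}$)
$n + U{\left(108,106 \right)} = - \frac{4}{73943} - \left(191 - \left(108 + 106\right)^{2}\right) = - \frac{4}{73943} - \left(191 - 45796\right) = - \frac{4}{73943} - -45605 = - \frac{4}{73943} + 45605 = \frac{3372170511}{73943}$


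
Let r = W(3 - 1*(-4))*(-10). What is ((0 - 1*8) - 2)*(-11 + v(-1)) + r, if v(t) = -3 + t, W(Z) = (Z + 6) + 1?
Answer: 10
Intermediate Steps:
W(Z) = 7 + Z (W(Z) = (6 + Z) + 1 = 7 + Z)
r = -140 (r = (7 + (3 - 1*(-4)))*(-10) = (7 + (3 + 4))*(-10) = (7 + 7)*(-10) = 14*(-10) = -140)
((0 - 1*8) - 2)*(-11 + v(-1)) + r = ((0 - 1*8) - 2)*(-11 + (-3 - 1)) - 140 = ((0 - 8) - 2)*(-11 - 4) - 140 = (-8 - 2)*(-15) - 140 = -10*(-15) - 140 = 150 - 140 = 10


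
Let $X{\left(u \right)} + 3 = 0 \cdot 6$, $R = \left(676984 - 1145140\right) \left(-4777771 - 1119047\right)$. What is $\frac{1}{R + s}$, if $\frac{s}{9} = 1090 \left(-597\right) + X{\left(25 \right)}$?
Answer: $\frac{1}{2760624871011} \approx 3.6224 \cdot 10^{-13}$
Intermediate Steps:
$R = 2760630727608$ ($R = \left(676984 - 1145140\right) \left(-5896818\right) = \left(-468156\right) \left(-5896818\right) = 2760630727608$)
$X{\left(u \right)} = -3$ ($X{\left(u \right)} = -3 + 0 \cdot 6 = -3 + 0 = -3$)
$s = -5856597$ ($s = 9 \left(1090 \left(-597\right) - 3\right) = 9 \left(-650730 - 3\right) = 9 \left(-650733\right) = -5856597$)
$\frac{1}{R + s} = \frac{1}{2760630727608 - 5856597} = \frac{1}{2760624871011}$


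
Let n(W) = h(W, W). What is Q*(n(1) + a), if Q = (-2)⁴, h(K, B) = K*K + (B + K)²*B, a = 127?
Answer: 2112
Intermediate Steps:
h(K, B) = K² + B*(B + K)²
n(W) = W² + 4*W³ (n(W) = W² + W*(W + W)² = W² + W*(2*W)² = W² + W*(4*W²) = W² + 4*W³)
Q = 16
Q*(n(1) + a) = 16*(1²*(1 + 4*1) + 127) = 16*(1*(1 + 4) + 127) = 16*(1*5 + 127) = 16*(5 + 127) = 16*132 = 2112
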